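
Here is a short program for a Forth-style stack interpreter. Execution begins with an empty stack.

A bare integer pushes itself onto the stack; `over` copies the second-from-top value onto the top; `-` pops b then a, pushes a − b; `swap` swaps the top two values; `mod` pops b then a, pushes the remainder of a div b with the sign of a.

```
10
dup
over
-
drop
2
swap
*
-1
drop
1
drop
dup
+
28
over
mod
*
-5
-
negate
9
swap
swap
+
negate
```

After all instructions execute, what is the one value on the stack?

10     : 10
dup    : 10 10
over   : 10 10 10
-      : 10 0
drop   : 10
2      : 10 2
swap   : 2 10
*      : 20
-1     : 20 -1
drop   : 20
1      : 20 1
drop   : 20
dup    : 20 20
+      : 40
28     : 40 28
over   : 40 28 40
mod    : 40 28
*      : 1120
-5     : 1120 -5
-      : 1125
negate : -1125
9      : -1125 9
swap   : 9 -1125
swap   : -1125 9
+      : -1116
negate : 1116

1116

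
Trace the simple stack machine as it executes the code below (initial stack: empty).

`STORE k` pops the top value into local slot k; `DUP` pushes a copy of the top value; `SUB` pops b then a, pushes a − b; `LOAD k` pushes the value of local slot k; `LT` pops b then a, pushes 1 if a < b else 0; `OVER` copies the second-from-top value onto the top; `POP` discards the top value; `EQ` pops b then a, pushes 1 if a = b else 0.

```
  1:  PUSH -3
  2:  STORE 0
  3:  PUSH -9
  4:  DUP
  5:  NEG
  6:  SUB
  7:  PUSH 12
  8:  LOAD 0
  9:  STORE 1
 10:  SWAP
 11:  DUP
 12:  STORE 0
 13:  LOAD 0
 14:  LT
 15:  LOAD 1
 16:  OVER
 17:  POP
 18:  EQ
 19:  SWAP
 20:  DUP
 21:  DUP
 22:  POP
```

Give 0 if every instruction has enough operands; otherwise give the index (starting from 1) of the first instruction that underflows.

0

PUSH -3 → [-3]
STORE 0 → []
PUSH -9 → [-9]
DUP     → [-9, -9]
NEG     → [-9, 9]
SUB     → [-18]
PUSH 12 → [-18, 12]
LOAD 0  → [-18, 12, -3]
STORE 1 → [-18, 12]
SWAP    → [12, -18]
DUP     → [12, -18, -18]
STORE 0 → [12, -18]
LOAD 0  → [12, -18, -18]
LT      → [12, 0]
LOAD 1  → [12, 0, -3]
OVER    → [12, 0, -3, 0]
POP     → [12, 0, -3]
EQ      → [12, 0]
SWAP    → [0, 12]
DUP     → [0, 12, 12]
DUP     → [0, 12, 12, 12]
POP     → [0, 12, 12]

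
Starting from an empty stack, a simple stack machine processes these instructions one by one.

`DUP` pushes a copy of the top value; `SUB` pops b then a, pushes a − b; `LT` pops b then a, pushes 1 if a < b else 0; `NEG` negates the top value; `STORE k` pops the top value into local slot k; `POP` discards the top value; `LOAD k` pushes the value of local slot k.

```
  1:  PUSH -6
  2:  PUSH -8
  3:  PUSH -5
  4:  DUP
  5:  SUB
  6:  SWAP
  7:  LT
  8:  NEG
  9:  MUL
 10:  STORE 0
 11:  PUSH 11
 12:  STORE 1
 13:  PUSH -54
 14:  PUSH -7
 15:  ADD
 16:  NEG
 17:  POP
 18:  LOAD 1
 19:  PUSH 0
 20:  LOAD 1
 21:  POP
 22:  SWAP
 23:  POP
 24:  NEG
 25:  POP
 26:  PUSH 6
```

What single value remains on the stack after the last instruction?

6

PUSH -6  : -6
PUSH -8  : -6 -8
PUSH -5  : -6 -8 -5
DUP      : -6 -8 -5 -5
SUB      : -6 -8 0
SWAP     : -6 0 -8
LT       : -6 0
NEG      : -6 0
MUL      : 0
STORE 0  : (empty)
PUSH 11  : 11
STORE 1  : (empty)
PUSH -54 : -54
PUSH -7  : -54 -7
ADD      : -61
NEG      : 61
POP      : (empty)
LOAD 1   : 11
PUSH 0   : 11 0
LOAD 1   : 11 0 11
POP      : 11 0
SWAP     : 0 11
POP      : 0
NEG      : 0
POP      : (empty)
PUSH 6   : 6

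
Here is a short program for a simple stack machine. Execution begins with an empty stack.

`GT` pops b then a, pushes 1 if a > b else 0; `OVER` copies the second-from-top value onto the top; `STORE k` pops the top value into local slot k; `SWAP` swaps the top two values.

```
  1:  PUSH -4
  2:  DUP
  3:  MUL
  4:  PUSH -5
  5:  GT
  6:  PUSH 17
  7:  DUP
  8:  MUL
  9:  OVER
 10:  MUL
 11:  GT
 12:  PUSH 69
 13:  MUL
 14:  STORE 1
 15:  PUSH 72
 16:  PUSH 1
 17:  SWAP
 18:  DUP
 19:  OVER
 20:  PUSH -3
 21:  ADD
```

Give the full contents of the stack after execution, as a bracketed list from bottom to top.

PUSH -4 -> -4
DUP     -> -4 -4
MUL     -> 16
PUSH -5 -> 16 -5
GT      -> 1
PUSH 17 -> 1 17
DUP     -> 1 17 17
MUL     -> 1 289
OVER    -> 1 289 1
MUL     -> 1 289
GT      -> 0
PUSH 69 -> 0 69
MUL     -> 0
STORE 1 -> (empty)
PUSH 72 -> 72
PUSH 1  -> 72 1
SWAP    -> 1 72
DUP     -> 1 72 72
OVER    -> 1 72 72 72
PUSH -3 -> 1 72 72 72 -3
ADD     -> 1 72 72 69

[1, 72, 72, 69]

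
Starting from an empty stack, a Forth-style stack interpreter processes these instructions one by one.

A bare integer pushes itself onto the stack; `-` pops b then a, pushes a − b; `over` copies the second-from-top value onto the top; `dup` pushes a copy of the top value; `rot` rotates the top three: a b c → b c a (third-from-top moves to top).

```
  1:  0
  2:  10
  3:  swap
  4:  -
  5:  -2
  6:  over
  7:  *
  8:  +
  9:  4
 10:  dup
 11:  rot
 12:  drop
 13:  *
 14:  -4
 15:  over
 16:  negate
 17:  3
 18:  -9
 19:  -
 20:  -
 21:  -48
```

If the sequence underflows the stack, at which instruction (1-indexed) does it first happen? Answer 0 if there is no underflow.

0      -> 0
10     -> 0 10
swap   -> 10 0
-      -> 10
-2     -> 10 -2
over   -> 10 -2 10
*      -> 10 -20
+      -> -10
4      -> -10 4
dup    -> -10 4 4
rot    -> 4 4 -10
drop   -> 4 4
*      -> 16
-4     -> 16 -4
over   -> 16 -4 16
negate -> 16 -4 -16
3      -> 16 -4 -16 3
-9     -> 16 -4 -16 3 -9
-      -> 16 -4 -16 12
-      -> 16 -4 -28
-48    -> 16 -4 -28 -48

0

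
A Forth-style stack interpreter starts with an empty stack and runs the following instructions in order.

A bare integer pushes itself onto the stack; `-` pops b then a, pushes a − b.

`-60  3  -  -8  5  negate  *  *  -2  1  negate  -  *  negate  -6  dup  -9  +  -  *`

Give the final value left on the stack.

-22680

-60    → [-60]
3      → [-60, 3]
-      → [-63]
-8     → [-63, -8]
5      → [-63, -8, 5]
negate → [-63, -8, -5]
*      → [-63, 40]
*      → [-2520]
-2     → [-2520, -2]
1      → [-2520, -2, 1]
negate → [-2520, -2, -1]
-      → [-2520, -1]
*      → [2520]
negate → [-2520]
-6     → [-2520, -6]
dup    → [-2520, -6, -6]
-9     → [-2520, -6, -6, -9]
+      → [-2520, -6, -15]
-      → [-2520, 9]
*      → [-22680]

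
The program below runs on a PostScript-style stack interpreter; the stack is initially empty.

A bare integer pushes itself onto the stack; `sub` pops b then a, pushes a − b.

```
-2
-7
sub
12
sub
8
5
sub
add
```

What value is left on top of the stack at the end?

-4

-2  -> -2
-7  -> -2 -7
sub -> 5
12  -> 5 12
sub -> -7
8   -> -7 8
5   -> -7 8 5
sub -> -7 3
add -> -4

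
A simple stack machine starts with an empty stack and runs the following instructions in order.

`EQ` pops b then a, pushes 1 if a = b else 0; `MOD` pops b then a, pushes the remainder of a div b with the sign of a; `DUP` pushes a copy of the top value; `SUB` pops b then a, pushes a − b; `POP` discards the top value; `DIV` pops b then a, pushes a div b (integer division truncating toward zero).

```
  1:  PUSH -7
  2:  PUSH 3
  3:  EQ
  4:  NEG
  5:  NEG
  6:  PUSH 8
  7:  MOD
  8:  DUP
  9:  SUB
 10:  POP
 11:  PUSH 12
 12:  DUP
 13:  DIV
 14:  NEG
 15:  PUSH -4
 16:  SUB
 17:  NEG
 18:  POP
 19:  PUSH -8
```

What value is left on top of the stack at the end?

-8

PUSH -7  [-7]
PUSH 3   [-7, 3]
EQ       [0]
NEG      [0]
NEG      [0]
PUSH 8   [0, 8]
MOD      [0]
DUP      [0, 0]
SUB      [0]
POP      []
PUSH 12  [12]
DUP      [12, 12]
DIV      [1]
NEG      [-1]
PUSH -4  [-1, -4]
SUB      [3]
NEG      [-3]
POP      []
PUSH -8  [-8]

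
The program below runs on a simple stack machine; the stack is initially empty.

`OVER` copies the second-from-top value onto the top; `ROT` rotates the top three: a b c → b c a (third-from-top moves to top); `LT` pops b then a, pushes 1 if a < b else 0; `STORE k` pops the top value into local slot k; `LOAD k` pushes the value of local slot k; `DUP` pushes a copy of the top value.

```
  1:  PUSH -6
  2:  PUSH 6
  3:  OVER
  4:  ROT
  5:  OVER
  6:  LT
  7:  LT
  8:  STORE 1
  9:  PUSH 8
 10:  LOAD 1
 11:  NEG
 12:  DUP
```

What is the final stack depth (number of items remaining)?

PUSH -6  [-6]
PUSH 6   [-6, 6]
OVER     [-6, 6, -6]
ROT      [6, -6, -6]
OVER     [6, -6, -6, -6]
LT       [6, -6, 0]
LT       [6, 1]
STORE 1  [6]
PUSH 8   [6, 8]
LOAD 1   [6, 8, 1]
NEG      [6, 8, -1]
DUP      [6, 8, -1, -1]

4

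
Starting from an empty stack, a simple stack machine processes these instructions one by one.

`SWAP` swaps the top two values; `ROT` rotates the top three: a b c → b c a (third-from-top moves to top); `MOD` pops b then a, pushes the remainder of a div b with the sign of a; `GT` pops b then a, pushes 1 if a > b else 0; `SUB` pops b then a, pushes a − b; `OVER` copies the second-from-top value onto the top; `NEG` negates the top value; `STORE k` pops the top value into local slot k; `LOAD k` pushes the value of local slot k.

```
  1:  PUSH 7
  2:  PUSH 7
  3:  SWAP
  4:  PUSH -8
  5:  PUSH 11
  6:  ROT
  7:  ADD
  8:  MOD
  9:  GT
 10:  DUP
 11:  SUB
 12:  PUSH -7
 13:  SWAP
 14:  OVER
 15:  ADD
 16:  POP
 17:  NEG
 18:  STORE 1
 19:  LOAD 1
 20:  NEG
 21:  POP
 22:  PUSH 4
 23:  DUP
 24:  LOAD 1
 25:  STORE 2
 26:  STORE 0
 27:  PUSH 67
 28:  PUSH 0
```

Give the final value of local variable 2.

PUSH 7   7
PUSH 7   7 7
SWAP     7 7
PUSH -8  7 7 -8
PUSH 11  7 7 -8 11
ROT      7 -8 11 7
ADD      7 -8 18
MOD      7 -8
GT       1
DUP      1 1
SUB      0
PUSH -7  0 -7
SWAP     -7 0
OVER     -7 0 -7
ADD      -7 -7
POP      -7
NEG      7
STORE 1  (empty)
LOAD 1   7
NEG      -7
POP      (empty)
PUSH 4   4
DUP      4 4
LOAD 1   4 4 7
STORE 2  4 4
STORE 0  4
PUSH 67  4 67
PUSH 0   4 67 0

7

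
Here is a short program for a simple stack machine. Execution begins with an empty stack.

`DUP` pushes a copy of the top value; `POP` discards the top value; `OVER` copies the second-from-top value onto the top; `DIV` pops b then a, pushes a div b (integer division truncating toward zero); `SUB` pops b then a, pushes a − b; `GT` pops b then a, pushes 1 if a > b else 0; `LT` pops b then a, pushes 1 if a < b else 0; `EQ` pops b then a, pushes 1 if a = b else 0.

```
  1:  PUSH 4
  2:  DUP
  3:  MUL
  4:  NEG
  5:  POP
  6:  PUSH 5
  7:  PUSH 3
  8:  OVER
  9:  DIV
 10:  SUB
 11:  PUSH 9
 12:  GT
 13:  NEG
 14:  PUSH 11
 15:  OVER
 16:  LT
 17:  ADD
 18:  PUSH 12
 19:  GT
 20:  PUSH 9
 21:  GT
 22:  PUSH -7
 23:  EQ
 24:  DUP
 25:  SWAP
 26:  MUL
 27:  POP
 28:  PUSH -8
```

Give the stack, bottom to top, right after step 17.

[0]

PUSH 4  : [4]
DUP     : [4, 4]
MUL     : [16]
NEG     : [-16]
POP     : []
PUSH 5  : [5]
PUSH 3  : [5, 3]
OVER    : [5, 3, 5]
DIV     : [5, 0]
SUB     : [5]
PUSH 9  : [5, 9]
GT      : [0]
NEG     : [0]
PUSH 11 : [0, 11]
OVER    : [0, 11, 0]
LT      : [0, 0]
ADD     : [0]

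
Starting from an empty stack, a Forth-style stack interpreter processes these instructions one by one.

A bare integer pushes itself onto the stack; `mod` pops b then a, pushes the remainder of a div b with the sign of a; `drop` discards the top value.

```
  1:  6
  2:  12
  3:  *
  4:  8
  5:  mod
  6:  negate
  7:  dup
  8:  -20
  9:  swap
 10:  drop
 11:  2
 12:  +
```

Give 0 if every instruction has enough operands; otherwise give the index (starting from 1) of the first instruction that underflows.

0

6       6
12      6 12
*       72
8       72 8
mod     0
negate  0
dup     0 0
-20     0 0 -20
swap    0 -20 0
drop    0 -20
2       0 -20 2
+       0 -18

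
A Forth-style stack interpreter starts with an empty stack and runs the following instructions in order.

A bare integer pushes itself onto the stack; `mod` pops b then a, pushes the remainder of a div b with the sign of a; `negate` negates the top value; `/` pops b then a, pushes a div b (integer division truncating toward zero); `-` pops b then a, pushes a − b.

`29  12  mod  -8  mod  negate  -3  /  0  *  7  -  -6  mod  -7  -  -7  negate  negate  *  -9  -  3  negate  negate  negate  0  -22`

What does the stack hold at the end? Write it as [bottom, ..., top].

29      [29]
12      [29, 12]
mod     [5]
-8      [5, -8]
mod     [5]
negate  [-5]
-3      [-5, -3]
/       [1]
0       [1, 0]
*       [0]
7       [0, 7]
-       [-7]
-6      [-7, -6]
mod     [-1]
-7      [-1, -7]
-       [6]
-7      [6, -7]
negate  [6, 7]
negate  [6, -7]
*       [-42]
-9      [-42, -9]
-       [-33]
3       [-33, 3]
negate  [-33, -3]
negate  [-33, 3]
negate  [-33, -3]
0       [-33, -3, 0]
-22     [-33, -3, 0, -22]

[-33, -3, 0, -22]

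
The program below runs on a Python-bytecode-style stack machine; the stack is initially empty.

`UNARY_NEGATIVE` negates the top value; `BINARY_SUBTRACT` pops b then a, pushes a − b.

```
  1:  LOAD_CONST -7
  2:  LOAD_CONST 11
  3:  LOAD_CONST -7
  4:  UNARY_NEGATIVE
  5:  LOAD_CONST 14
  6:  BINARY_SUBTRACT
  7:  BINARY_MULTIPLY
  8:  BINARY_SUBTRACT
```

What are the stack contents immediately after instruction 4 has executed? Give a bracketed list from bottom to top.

[-7, 11, 7]

LOAD_CONST -7   -7
LOAD_CONST 11   -7 11
LOAD_CONST -7   -7 11 -7
UNARY_NEGATIVE  -7 11 7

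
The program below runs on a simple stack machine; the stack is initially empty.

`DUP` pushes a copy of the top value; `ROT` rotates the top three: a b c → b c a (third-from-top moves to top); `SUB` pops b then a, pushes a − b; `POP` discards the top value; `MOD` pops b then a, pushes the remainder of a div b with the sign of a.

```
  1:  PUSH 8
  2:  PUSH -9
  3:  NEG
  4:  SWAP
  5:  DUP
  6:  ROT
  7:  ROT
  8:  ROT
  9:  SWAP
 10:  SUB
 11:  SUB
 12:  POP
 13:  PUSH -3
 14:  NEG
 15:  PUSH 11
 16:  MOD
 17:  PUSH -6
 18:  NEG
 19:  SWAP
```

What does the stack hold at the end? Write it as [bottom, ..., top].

[6, 3]

PUSH 8  -> 8
PUSH -9 -> 8 -9
NEG     -> 8 9
SWAP    -> 9 8
DUP     -> 9 8 8
ROT     -> 8 8 9
ROT     -> 8 9 8
ROT     -> 9 8 8
SWAP    -> 9 8 8
SUB     -> 9 0
SUB     -> 9
POP     -> (empty)
PUSH -3 -> -3
NEG     -> 3
PUSH 11 -> 3 11
MOD     -> 3
PUSH -6 -> 3 -6
NEG     -> 3 6
SWAP    -> 6 3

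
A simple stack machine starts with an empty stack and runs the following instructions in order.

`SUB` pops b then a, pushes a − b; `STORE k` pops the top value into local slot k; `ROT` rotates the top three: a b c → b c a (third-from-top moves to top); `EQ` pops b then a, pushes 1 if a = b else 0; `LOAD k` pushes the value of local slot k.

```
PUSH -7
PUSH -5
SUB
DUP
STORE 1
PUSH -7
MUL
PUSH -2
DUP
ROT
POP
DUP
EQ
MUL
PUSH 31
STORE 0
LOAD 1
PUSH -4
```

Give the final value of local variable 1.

-2

PUSH -7 -> [-7]
PUSH -5 -> [-7, -5]
SUB     -> [-2]
DUP     -> [-2, -2]
STORE 1 -> [-2]
PUSH -7 -> [-2, -7]
MUL     -> [14]
PUSH -2 -> [14, -2]
DUP     -> [14, -2, -2]
ROT     -> [-2, -2, 14]
POP     -> [-2, -2]
DUP     -> [-2, -2, -2]
EQ      -> [-2, 1]
MUL     -> [-2]
PUSH 31 -> [-2, 31]
STORE 0 -> [-2]
LOAD 1  -> [-2, -2]
PUSH -4 -> [-2, -2, -4]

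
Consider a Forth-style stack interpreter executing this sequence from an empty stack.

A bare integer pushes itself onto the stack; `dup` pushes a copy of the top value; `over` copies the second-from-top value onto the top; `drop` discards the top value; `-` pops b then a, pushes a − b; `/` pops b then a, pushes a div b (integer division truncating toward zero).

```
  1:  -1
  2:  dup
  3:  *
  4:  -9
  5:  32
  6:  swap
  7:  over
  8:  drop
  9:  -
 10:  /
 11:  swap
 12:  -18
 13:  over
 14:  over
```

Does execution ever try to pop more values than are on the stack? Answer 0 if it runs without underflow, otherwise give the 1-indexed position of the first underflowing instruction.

-1   -> -1
dup  -> -1 -1
*    -> 1
-9   -> 1 -9
32   -> 1 -9 32
swap -> 1 32 -9
over -> 1 32 -9 32
drop -> 1 32 -9
-    -> 1 41
/    -> 0
swap  — needs 2 operands, stack has 1 → underflow

11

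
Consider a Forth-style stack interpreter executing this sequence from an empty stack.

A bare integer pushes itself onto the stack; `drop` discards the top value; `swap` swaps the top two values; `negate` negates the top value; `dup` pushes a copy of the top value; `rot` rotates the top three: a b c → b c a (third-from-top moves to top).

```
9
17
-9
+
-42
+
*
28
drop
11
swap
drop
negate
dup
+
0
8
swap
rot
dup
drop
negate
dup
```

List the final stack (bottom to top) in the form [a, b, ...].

9      : 9
17     : 9 17
-9     : 9 17 -9
+      : 9 8
-42    : 9 8 -42
+      : 9 -34
*      : -306
28     : -306 28
drop   : -306
11     : -306 11
swap   : 11 -306
drop   : 11
negate : -11
dup    : -11 -11
+      : -22
0      : -22 0
8      : -22 0 8
swap   : -22 8 0
rot    : 8 0 -22
dup    : 8 0 -22 -22
drop   : 8 0 -22
negate : 8 0 22
dup    : 8 0 22 22

[8, 0, 22, 22]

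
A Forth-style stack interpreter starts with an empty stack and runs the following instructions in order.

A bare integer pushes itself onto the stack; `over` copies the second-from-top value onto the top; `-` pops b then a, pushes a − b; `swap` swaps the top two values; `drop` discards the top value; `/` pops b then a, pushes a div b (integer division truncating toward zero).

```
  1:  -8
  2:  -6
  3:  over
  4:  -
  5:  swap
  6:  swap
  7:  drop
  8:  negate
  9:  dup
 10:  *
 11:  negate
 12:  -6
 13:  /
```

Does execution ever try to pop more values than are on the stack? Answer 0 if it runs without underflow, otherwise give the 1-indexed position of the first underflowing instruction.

-8     -> [-8]
-6     -> [-8, -6]
over   -> [-8, -6, -8]
-      -> [-8, 2]
swap   -> [2, -8]
swap   -> [-8, 2]
drop   -> [-8]
negate -> [8]
dup    -> [8, 8]
*      -> [64]
negate -> [-64]
-6     -> [-64, -6]
/      -> [10]

0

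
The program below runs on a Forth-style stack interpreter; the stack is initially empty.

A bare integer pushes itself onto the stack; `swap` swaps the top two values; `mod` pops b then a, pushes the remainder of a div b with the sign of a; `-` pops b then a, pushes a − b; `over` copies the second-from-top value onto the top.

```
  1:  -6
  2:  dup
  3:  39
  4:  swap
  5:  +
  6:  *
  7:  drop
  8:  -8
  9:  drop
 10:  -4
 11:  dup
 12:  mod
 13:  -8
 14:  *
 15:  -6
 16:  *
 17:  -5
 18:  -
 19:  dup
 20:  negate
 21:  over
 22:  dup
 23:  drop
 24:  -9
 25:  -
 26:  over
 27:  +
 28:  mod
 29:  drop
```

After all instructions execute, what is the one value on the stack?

-6     → [-6]
dup    → [-6, -6]
39     → [-6, -6, 39]
swap   → [-6, 39, -6]
+      → [-6, 33]
*      → [-198]
drop   → []
-8     → [-8]
drop   → []
-4     → [-4]
dup    → [-4, -4]
mod    → [0]
-8     → [0, -8]
*      → [0]
-6     → [0, -6]
*      → [0]
-5     → [0, -5]
-      → [5]
dup    → [5, 5]
negate → [5, -5]
over   → [5, -5, 5]
dup    → [5, -5, 5, 5]
drop   → [5, -5, 5]
-9     → [5, -5, 5, -9]
-      → [5, -5, 14]
over   → [5, -5, 14, -5]
+      → [5, -5, 9]
mod    → [5, -5]
drop   → [5]

5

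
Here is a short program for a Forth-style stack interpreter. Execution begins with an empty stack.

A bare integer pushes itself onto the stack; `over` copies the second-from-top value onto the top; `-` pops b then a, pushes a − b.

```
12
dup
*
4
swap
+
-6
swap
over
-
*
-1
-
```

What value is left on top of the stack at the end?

-923

12    [12]
dup   [12, 12]
*     [144]
4     [144, 4]
swap  [4, 144]
+     [148]
-6    [148, -6]
swap  [-6, 148]
over  [-6, 148, -6]
-     [-6, 154]
*     [-924]
-1    [-924, -1]
-     [-923]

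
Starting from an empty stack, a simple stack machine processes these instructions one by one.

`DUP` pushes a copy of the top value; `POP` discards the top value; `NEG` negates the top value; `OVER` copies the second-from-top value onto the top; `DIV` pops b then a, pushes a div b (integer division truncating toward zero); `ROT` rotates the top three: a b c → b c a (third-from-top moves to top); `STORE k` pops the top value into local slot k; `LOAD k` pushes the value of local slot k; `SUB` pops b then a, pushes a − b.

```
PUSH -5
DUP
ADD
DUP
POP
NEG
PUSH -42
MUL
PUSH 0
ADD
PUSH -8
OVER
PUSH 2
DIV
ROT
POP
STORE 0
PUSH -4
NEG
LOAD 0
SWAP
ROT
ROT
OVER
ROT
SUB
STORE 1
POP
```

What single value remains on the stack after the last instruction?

PUSH -5  -> [-5]
DUP      -> [-5, -5]
ADD      -> [-10]
DUP      -> [-10, -10]
POP      -> [-10]
NEG      -> [10]
PUSH -42 -> [10, -42]
MUL      -> [-420]
PUSH 0   -> [-420, 0]
ADD      -> [-420]
PUSH -8  -> [-420, -8]
OVER     -> [-420, -8, -420]
PUSH 2   -> [-420, -8, -420, 2]
DIV      -> [-420, -8, -210]
ROT      -> [-8, -210, -420]
POP      -> [-8, -210]
STORE 0  -> [-8]
PUSH -4  -> [-8, -4]
NEG      -> [-8, 4]
LOAD 0   -> [-8, 4, -210]
SWAP     -> [-8, -210, 4]
ROT      -> [-210, 4, -8]
ROT      -> [4, -8, -210]
OVER     -> [4, -8, -210, -8]
ROT      -> [4, -210, -8, -8]
SUB      -> [4, -210, 0]
STORE 1  -> [4, -210]
POP      -> [4]

4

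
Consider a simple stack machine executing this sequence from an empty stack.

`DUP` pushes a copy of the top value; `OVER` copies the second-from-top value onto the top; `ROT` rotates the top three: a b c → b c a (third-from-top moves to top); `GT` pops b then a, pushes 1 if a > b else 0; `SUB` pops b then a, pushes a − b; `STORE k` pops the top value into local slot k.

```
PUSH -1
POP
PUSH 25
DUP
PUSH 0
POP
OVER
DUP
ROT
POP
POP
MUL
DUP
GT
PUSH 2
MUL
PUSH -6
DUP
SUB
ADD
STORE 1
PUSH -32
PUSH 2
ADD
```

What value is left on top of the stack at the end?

PUSH -1   -1
POP       (empty)
PUSH 25   25
DUP       25 25
PUSH 0    25 25 0
POP       25 25
OVER      25 25 25
DUP       25 25 25 25
ROT       25 25 25 25
POP       25 25 25
POP       25 25
MUL       625
DUP       625 625
GT        0
PUSH 2    0 2
MUL       0
PUSH -6   0 -6
DUP       0 -6 -6
SUB       0 0
ADD       0
STORE 1   (empty)
PUSH -32  -32
PUSH 2    -32 2
ADD       -30

-30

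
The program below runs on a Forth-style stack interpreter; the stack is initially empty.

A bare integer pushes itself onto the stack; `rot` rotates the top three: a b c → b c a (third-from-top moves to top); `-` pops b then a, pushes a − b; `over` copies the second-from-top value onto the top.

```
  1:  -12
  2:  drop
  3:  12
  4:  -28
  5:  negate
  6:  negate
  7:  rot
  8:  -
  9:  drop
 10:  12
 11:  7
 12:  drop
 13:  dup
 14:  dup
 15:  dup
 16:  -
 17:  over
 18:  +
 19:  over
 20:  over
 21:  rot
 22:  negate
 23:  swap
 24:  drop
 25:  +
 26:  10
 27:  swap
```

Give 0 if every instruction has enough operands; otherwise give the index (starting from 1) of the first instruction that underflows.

7

-12    -> -12
drop   -> (empty)
12     -> 12
-28    -> 12 -28
negate -> 12 28
negate -> 12 -28
rot  — needs 3 operands, stack has 2 → underflow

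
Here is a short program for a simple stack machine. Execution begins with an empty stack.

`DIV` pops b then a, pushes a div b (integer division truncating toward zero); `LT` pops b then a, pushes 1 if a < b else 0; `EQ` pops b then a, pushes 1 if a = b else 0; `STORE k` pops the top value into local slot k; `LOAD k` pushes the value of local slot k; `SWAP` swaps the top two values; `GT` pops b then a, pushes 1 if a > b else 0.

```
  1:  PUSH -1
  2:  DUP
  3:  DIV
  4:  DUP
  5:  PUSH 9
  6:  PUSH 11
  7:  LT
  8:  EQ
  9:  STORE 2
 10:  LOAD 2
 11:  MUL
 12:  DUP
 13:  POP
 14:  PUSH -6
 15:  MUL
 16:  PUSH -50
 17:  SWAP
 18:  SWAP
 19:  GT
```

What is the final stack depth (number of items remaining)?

PUSH -1  → [-1]
DUP      → [-1, -1]
DIV      → [1]
DUP      → [1, 1]
PUSH 9   → [1, 1, 9]
PUSH 11  → [1, 1, 9, 11]
LT       → [1, 1, 1]
EQ       → [1, 1]
STORE 2  → [1]
LOAD 2   → [1, 1]
MUL      → [1]
DUP      → [1, 1]
POP      → [1]
PUSH -6  → [1, -6]
MUL      → [-6]
PUSH -50 → [-6, -50]
SWAP     → [-50, -6]
SWAP     → [-6, -50]
GT       → [1]

1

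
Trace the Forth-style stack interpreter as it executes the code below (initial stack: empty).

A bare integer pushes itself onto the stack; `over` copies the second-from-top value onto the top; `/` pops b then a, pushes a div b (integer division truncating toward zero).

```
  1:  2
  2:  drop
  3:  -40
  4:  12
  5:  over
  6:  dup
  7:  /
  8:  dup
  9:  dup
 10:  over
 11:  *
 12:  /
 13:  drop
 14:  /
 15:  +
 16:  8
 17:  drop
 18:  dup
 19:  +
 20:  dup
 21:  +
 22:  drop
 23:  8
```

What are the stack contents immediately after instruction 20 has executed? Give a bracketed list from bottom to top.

2     [2]
drop  []
-40   [-40]
12    [-40, 12]
over  [-40, 12, -40]
dup   [-40, 12, -40, -40]
/     [-40, 12, 1]
dup   [-40, 12, 1, 1]
dup   [-40, 12, 1, 1, 1]
over  [-40, 12, 1, 1, 1, 1]
*     [-40, 12, 1, 1, 1]
/     [-40, 12, 1, 1]
drop  [-40, 12, 1]
/     [-40, 12]
+     [-28]
8     [-28, 8]
drop  [-28]
dup   [-28, -28]
+     [-56]
dup   [-56, -56]

[-56, -56]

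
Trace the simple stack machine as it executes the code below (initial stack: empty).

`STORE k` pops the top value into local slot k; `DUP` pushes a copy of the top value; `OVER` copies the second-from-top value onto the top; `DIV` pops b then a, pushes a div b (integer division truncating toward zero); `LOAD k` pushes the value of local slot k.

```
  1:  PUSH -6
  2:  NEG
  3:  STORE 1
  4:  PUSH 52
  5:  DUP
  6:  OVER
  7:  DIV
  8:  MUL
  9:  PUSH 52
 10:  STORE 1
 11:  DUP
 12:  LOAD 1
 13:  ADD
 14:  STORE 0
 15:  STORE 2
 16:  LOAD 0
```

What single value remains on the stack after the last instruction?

PUSH -6  -6
NEG      6
STORE 1  (empty)
PUSH 52  52
DUP      52 52
OVER     52 52 52
DIV      52 1
MUL      52
PUSH 52  52 52
STORE 1  52
DUP      52 52
LOAD 1   52 52 52
ADD      52 104
STORE 0  52
STORE 2  (empty)
LOAD 0   104

104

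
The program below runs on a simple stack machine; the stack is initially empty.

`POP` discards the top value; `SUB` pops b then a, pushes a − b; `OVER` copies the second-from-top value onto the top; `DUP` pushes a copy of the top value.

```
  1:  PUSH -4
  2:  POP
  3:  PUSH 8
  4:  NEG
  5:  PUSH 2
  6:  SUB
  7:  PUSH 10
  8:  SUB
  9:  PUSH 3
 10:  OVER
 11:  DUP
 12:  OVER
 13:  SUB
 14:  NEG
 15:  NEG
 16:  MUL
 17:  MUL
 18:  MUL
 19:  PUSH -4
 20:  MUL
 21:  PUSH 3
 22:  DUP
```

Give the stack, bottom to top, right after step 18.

PUSH -4  -4
POP      (empty)
PUSH 8   8
NEG      -8
PUSH 2   -8 2
SUB      -10
PUSH 10  -10 10
SUB      -20
PUSH 3   -20 3
OVER     -20 3 -20
DUP      -20 3 -20 -20
OVER     -20 3 -20 -20 -20
SUB      -20 3 -20 0
NEG      -20 3 -20 0
NEG      -20 3 -20 0
MUL      -20 3 0
MUL      -20 0
MUL      0

[0]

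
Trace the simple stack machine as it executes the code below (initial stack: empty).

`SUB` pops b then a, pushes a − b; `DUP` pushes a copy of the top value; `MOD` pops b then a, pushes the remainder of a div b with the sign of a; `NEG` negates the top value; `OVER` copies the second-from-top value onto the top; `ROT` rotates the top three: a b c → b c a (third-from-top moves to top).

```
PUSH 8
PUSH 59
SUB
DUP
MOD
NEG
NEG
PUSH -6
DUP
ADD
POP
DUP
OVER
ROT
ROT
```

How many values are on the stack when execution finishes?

PUSH 8  -> [8]
PUSH 59 -> [8, 59]
SUB     -> [-51]
DUP     -> [-51, -51]
MOD     -> [0]
NEG     -> [0]
NEG     -> [0]
PUSH -6 -> [0, -6]
DUP     -> [0, -6, -6]
ADD     -> [0, -12]
POP     -> [0]
DUP     -> [0, 0]
OVER    -> [0, 0, 0]
ROT     -> [0, 0, 0]
ROT     -> [0, 0, 0]

3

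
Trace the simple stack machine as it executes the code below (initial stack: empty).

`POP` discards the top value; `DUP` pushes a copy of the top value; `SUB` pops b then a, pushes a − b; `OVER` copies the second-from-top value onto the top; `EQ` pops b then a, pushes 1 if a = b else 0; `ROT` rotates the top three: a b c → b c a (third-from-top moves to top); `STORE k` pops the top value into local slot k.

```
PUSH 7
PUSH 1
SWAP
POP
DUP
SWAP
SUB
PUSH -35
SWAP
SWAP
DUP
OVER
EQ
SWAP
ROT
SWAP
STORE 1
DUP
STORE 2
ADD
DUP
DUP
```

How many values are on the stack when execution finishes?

PUSH 7   → [7]
PUSH 1   → [7, 1]
SWAP     → [1, 7]
POP      → [1]
DUP      → [1, 1]
SWAP     → [1, 1]
SUB      → [0]
PUSH -35 → [0, -35]
SWAP     → [-35, 0]
SWAP     → [0, -35]
DUP      → [0, -35, -35]
OVER     → [0, -35, -35, -35]
EQ       → [0, -35, 1]
SWAP     → [0, 1, -35]
ROT      → [1, -35, 0]
SWAP     → [1, 0, -35]
STORE 1  → [1, 0]
DUP      → [1, 0, 0]
STORE 2  → [1, 0]
ADD      → [1]
DUP      → [1, 1]
DUP      → [1, 1, 1]

3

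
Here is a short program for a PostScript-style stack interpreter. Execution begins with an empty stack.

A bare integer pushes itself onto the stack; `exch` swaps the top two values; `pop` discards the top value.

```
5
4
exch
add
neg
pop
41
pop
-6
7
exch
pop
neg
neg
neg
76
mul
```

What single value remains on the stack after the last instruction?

5     5
4     5 4
exch  4 5
add   9
neg   -9
pop   (empty)
41    41
pop   (empty)
-6    -6
7     -6 7
exch  7 -6
pop   7
neg   -7
neg   7
neg   -7
76    -7 76
mul   -532

-532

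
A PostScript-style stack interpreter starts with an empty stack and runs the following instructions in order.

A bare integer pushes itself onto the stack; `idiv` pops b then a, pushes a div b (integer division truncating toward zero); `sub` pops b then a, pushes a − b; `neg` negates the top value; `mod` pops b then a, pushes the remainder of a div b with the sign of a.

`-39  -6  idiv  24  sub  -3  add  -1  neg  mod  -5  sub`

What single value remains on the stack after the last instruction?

-39  -> [-39]
-6   -> [-39, -6]
idiv -> [6]
24   -> [6, 24]
sub  -> [-18]
-3   -> [-18, -3]
add  -> [-21]
-1   -> [-21, -1]
neg  -> [-21, 1]
mod  -> [0]
-5   -> [0, -5]
sub  -> [5]

5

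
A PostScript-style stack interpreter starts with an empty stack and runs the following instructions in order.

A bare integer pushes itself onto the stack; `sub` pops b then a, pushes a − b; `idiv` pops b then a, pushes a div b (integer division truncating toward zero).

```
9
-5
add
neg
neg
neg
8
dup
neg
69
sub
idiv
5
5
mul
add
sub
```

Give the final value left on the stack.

-29

9     [9]
-5    [9, -5]
add   [4]
neg   [-4]
neg   [4]
neg   [-4]
8     [-4, 8]
dup   [-4, 8, 8]
neg   [-4, 8, -8]
69    [-4, 8, -8, 69]
sub   [-4, 8, -77]
idiv  [-4, 0]
5     [-4, 0, 5]
5     [-4, 0, 5, 5]
mul   [-4, 0, 25]
add   [-4, 25]
sub   [-29]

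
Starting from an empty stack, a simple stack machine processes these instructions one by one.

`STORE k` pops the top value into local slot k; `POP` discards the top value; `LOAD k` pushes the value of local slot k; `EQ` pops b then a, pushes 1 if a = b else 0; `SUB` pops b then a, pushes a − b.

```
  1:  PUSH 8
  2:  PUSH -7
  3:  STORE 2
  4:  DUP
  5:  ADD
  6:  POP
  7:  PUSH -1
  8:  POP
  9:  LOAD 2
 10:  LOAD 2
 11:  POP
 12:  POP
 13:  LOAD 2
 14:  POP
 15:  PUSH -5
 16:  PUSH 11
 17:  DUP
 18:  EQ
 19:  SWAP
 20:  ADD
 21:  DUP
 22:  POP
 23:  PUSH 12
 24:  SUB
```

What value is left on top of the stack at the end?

-16

PUSH 8   [8]
PUSH -7  [8, -7]
STORE 2  [8]
DUP      [8, 8]
ADD      [16]
POP      []
PUSH -1  [-1]
POP      []
LOAD 2   [-7]
LOAD 2   [-7, -7]
POP      [-7]
POP      []
LOAD 2   [-7]
POP      []
PUSH -5  [-5]
PUSH 11  [-5, 11]
DUP      [-5, 11, 11]
EQ       [-5, 1]
SWAP     [1, -5]
ADD      [-4]
DUP      [-4, -4]
POP      [-4]
PUSH 12  [-4, 12]
SUB      [-16]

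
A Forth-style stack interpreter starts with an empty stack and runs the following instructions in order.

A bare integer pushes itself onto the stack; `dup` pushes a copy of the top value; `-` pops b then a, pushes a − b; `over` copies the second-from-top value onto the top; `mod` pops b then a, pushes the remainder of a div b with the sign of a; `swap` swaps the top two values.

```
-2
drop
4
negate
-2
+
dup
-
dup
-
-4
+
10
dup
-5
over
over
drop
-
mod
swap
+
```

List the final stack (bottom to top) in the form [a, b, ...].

[-4, 20]

-2     → [-2]
drop   → []
4      → [4]
negate → [-4]
-2     → [-4, -2]
+      → [-6]
dup    → [-6, -6]
-      → [0]
dup    → [0, 0]
-      → [0]
-4     → [0, -4]
+      → [-4]
10     → [-4, 10]
dup    → [-4, 10, 10]
-5     → [-4, 10, 10, -5]
over   → [-4, 10, 10, -5, 10]
over   → [-4, 10, 10, -5, 10, -5]
drop   → [-4, 10, 10, -5, 10]
-      → [-4, 10, 10, -15]
mod    → [-4, 10, 10]
swap   → [-4, 10, 10]
+      → [-4, 20]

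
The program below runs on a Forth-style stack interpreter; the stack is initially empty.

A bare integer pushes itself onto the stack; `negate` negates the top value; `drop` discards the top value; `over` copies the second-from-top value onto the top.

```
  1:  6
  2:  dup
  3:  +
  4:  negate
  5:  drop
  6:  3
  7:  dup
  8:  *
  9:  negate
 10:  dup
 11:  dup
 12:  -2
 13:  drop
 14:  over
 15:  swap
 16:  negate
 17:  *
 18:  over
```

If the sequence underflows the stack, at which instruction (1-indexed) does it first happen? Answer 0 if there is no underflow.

6       [6]
dup     [6, 6]
+       [12]
negate  [-12]
drop    []
3       [3]
dup     [3, 3]
*       [9]
negate  [-9]
dup     [-9, -9]
dup     [-9, -9, -9]
-2      [-9, -9, -9, -2]
drop    [-9, -9, -9]
over    [-9, -9, -9, -9]
swap    [-9, -9, -9, -9]
negate  [-9, -9, -9, 9]
*       [-9, -9, -81]
over    [-9, -9, -81, -9]

0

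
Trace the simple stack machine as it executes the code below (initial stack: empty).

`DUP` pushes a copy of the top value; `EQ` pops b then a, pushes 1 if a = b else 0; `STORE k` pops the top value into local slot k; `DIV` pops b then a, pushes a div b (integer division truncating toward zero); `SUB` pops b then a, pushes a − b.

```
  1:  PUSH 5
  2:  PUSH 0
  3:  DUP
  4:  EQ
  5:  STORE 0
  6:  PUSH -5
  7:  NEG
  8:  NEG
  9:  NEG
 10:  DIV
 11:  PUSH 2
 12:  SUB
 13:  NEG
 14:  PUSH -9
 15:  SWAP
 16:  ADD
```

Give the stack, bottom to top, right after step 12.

PUSH 5  -> 5
PUSH 0  -> 5 0
DUP     -> 5 0 0
EQ      -> 5 1
STORE 0 -> 5
PUSH -5 -> 5 -5
NEG     -> 5 5
NEG     -> 5 -5
NEG     -> 5 5
DIV     -> 1
PUSH 2  -> 1 2
SUB     -> -1

[-1]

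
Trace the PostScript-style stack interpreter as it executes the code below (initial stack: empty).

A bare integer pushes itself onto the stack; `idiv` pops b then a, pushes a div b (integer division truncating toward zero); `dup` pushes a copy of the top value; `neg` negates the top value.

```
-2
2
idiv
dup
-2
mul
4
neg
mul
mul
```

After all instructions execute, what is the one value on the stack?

8

-2   → -2
2    → -2 2
idiv → -1
dup  → -1 -1
-2   → -1 -1 -2
mul  → -1 2
4    → -1 2 4
neg  → -1 2 -4
mul  → -1 -8
mul  → 8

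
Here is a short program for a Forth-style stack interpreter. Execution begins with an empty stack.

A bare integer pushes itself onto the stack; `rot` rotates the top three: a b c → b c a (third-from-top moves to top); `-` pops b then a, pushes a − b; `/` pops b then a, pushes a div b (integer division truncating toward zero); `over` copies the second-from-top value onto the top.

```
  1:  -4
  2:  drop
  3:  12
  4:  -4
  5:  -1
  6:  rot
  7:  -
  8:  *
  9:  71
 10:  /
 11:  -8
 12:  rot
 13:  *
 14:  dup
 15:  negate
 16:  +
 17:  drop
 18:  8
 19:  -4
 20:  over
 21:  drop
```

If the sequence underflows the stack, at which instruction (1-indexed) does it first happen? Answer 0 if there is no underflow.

-4   : [-4]
drop : []
12   : [12]
-4   : [12, -4]
-1   : [12, -4, -1]
rot  : [-4, -1, 12]
-    : [-4, -13]
*    : [52]
71   : [52, 71]
/    : [0]
-8   : [0, -8]
rot  — needs 3 operands, stack has 2 → underflow

12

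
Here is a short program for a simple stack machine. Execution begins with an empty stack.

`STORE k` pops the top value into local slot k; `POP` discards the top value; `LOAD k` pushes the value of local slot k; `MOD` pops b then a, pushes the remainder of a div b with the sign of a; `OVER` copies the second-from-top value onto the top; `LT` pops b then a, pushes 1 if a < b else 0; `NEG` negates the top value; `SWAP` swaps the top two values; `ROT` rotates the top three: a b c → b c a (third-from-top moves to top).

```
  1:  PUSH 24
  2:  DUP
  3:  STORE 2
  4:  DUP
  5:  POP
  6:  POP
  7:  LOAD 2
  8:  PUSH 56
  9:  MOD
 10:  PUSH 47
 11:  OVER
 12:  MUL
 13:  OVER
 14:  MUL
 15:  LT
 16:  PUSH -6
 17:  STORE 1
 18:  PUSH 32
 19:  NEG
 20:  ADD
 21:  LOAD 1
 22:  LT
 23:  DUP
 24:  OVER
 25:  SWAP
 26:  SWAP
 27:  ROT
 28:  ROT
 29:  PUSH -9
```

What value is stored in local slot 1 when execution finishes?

-6

PUSH 24  [24]
DUP      [24, 24]
STORE 2  [24]
DUP      [24, 24]
POP      [24]
POP      []
LOAD 2   [24]
PUSH 56  [24, 56]
MOD      [24]
PUSH 47  [24, 47]
OVER     [24, 47, 24]
MUL      [24, 1128]
OVER     [24, 1128, 24]
MUL      [24, 27072]
LT       [1]
PUSH -6  [1, -6]
STORE 1  [1]
PUSH 32  [1, 32]
NEG      [1, -32]
ADD      [-31]
LOAD 1   [-31, -6]
LT       [1]
DUP      [1, 1]
OVER     [1, 1, 1]
SWAP     [1, 1, 1]
SWAP     [1, 1, 1]
ROT      [1, 1, 1]
ROT      [1, 1, 1]
PUSH -9  [1, 1, 1, -9]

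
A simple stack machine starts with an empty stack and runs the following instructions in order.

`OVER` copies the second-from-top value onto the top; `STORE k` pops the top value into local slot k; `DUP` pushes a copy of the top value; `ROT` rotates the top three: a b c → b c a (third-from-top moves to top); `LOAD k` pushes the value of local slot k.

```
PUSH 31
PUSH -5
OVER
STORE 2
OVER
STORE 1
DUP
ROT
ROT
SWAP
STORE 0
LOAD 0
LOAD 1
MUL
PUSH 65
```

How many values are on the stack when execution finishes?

4

PUSH 31 -> [31]
PUSH -5 -> [31, -5]
OVER    -> [31, -5, 31]
STORE 2 -> [31, -5]
OVER    -> [31, -5, 31]
STORE 1 -> [31, -5]
DUP     -> [31, -5, -5]
ROT     -> [-5, -5, 31]
ROT     -> [-5, 31, -5]
SWAP    -> [-5, -5, 31]
STORE 0 -> [-5, -5]
LOAD 0  -> [-5, -5, 31]
LOAD 1  -> [-5, -5, 31, 31]
MUL     -> [-5, -5, 961]
PUSH 65 -> [-5, -5, 961, 65]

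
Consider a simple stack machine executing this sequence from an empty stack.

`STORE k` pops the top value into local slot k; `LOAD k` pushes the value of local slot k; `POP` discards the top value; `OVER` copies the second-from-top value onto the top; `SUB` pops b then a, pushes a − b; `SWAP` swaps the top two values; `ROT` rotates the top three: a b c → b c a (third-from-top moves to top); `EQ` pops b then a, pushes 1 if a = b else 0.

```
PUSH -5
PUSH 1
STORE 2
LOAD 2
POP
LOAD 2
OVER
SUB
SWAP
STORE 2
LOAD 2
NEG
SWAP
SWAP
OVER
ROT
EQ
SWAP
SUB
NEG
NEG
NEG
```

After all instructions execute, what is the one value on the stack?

PUSH -5 : -5
PUSH 1  : -5 1
STORE 2 : -5
LOAD 2  : -5 1
POP     : -5
LOAD 2  : -5 1
OVER    : -5 1 -5
SUB     : -5 6
SWAP    : 6 -5
STORE 2 : 6
LOAD 2  : 6 -5
NEG     : 6 5
SWAP    : 5 6
SWAP    : 6 5
OVER    : 6 5 6
ROT     : 5 6 6
EQ      : 5 1
SWAP    : 1 5
SUB     : -4
NEG     : 4
NEG     : -4
NEG     : 4

4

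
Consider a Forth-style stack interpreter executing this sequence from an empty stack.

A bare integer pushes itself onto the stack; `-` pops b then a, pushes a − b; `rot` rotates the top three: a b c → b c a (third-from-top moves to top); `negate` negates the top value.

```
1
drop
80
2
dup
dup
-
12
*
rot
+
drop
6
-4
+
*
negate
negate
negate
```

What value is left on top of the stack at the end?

-4

1       1
drop    (empty)
80      80
2       80 2
dup     80 2 2
dup     80 2 2 2
-       80 2 0
12      80 2 0 12
*       80 2 0
rot     2 0 80
+       2 80
drop    2
6       2 6
-4      2 6 -4
+       2 2
*       4
negate  -4
negate  4
negate  -4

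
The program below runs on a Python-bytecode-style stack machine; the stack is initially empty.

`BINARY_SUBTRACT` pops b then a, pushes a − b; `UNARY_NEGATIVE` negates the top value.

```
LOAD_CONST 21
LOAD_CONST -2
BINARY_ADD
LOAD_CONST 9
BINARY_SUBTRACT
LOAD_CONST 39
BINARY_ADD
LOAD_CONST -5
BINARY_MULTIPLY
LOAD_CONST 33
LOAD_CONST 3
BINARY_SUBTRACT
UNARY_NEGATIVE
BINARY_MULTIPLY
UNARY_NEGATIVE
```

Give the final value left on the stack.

-7350

LOAD_CONST 21   → 21
LOAD_CONST -2   → 21 -2
BINARY_ADD      → 19
LOAD_CONST 9    → 19 9
BINARY_SUBTRACT → 10
LOAD_CONST 39   → 10 39
BINARY_ADD      → 49
LOAD_CONST -5   → 49 -5
BINARY_MULTIPLY → -245
LOAD_CONST 33   → -245 33
LOAD_CONST 3    → -245 33 3
BINARY_SUBTRACT → -245 30
UNARY_NEGATIVE  → -245 -30
BINARY_MULTIPLY → 7350
UNARY_NEGATIVE  → -7350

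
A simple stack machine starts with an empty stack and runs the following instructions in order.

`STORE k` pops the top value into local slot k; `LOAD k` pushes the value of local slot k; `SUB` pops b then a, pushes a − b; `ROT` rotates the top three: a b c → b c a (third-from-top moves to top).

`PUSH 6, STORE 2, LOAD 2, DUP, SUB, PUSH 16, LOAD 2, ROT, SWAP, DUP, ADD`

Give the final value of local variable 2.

PUSH 6  -> 6
STORE 2 -> (empty)
LOAD 2  -> 6
DUP     -> 6 6
SUB     -> 0
PUSH 16 -> 0 16
LOAD 2  -> 0 16 6
ROT     -> 16 6 0
SWAP    -> 16 0 6
DUP     -> 16 0 6 6
ADD     -> 16 0 12

6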